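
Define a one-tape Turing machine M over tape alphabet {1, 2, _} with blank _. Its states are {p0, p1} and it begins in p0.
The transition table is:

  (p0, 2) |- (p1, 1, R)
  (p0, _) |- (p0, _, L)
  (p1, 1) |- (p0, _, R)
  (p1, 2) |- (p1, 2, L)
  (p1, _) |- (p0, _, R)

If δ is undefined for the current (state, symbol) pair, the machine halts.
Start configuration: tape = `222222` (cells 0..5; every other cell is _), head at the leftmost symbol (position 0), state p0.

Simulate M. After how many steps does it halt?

19

state=p0 head=0 tape=[2]22222__   (p0,2)→(p1,1,R)
state=p1 head=1 tape=1[2]2222__   (p1,2)→(p1,2,L)
state=p1 head=0 tape=[1]22222__   (p1,1)→(p0,_,R)
state=p0 head=1 tape=_[2]2222__   (p0,2)→(p1,1,R)
state=p1 head=2 tape=_1[2]222__   (p1,2)→(p1,2,L)
state=p1 head=1 tape=_[1]2222__   (p1,1)→(p0,_,R)
state=p0 head=2 tape=__[2]222__   (p0,2)→(p1,1,R)
state=p1 head=3 tape=__1[2]22__   (p1,2)→(p1,2,L)
state=p1 head=2 tape=__[1]222__   (p1,1)→(p0,_,R)
state=p0 head=3 tape=___[2]22__   (p0,2)→(p1,1,R)
state=p1 head=4 tape=___1[2]2__   (p1,2)→(p1,2,L)
state=p1 head=3 tape=___[1]22__   (p1,1)→(p0,_,R)
state=p0 head=4 tape=____[2]2__   (p0,2)→(p1,1,R)
state=p1 head=5 tape=____1[2]__   (p1,2)→(p1,2,L)
state=p1 head=4 tape=____[1]2__   (p1,1)→(p0,_,R)
state=p0 head=5 tape=_____[2]__   (p0,2)→(p1,1,R)
state=p1 head=6 tape=_____1[_]_   (p1,_)→(p0,_,R)
state=p0 head=7 tape=_____1_[_]   (p0,_)→(p0,_,L)
state=p0 head=6 tape=_____1[_]_   (p0,_)→(p0,_,L)
state=p0 head=5 tape=_____[1]__
M halts after 19 transitions.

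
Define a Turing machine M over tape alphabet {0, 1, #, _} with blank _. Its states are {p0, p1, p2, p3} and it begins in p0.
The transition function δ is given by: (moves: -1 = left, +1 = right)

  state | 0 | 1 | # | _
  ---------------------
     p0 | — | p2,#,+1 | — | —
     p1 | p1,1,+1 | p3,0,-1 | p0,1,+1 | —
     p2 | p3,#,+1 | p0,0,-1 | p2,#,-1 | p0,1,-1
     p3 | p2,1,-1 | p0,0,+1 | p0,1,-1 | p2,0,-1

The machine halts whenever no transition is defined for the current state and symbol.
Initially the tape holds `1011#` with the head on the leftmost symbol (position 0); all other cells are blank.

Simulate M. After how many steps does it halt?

p0 | [1]011#   read 1 → write #, move +1, go to p2
p2 | #[0]11#   read 0 → write #, move +1, go to p3
p3 | ##[1]1#   read 1 → write 0, move +1, go to p0
p0 | ##0[1]#   read 1 → write #, move +1, go to p2
p2 | ##0#[#]   read # → write #, move -1, go to p2
p2 | ##0[#]#   read # → write #, move -1, go to p2
p2 | ##[0]##   read 0 → write #, move +1, go to p3
p3 | ###[#]#   read # → write 1, move -1, go to p0
p0 | ##[#]1#
M halts after 8 transitions.

8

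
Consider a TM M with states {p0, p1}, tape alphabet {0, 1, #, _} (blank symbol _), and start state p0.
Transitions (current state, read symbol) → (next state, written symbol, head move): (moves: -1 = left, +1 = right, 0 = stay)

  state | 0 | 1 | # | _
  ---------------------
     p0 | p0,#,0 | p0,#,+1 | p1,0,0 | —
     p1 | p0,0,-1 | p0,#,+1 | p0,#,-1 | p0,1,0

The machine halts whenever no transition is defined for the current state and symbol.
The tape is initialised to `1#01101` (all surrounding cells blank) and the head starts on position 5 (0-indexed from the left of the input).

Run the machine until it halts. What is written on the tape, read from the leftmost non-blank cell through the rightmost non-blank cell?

0000001

p0 | _1#011[0]1   read 0 → write #, move 0, go to p0
p0 | _1#011[#]1   read # → write 0, move 0, go to p1
p1 | _1#011[0]1   read 0 → write 0, move -1, go to p0
p0 | _1#01[1]01   read 1 → write #, move +1, go to p0
p0 | _1#01#[0]1   read 0 → write #, move 0, go to p0
p0 | _1#01#[#]1   read # → write 0, move 0, go to p1
p1 | _1#01#[0]1   read 0 → write 0, move -1, go to p0
p0 | _1#01[#]01   read # → write 0, move 0, go to p1
p1 | _1#01[0]01   read 0 → write 0, move -1, go to p0
p0 | _1#0[1]001   read 1 → write #, move +1, go to p0
p0 | _1#0#[0]01   read 0 → write #, move 0, go to p0
p0 | _1#0#[#]01   read # → write 0, move 0, go to p1
p1 | _1#0#[0]01   read 0 → write 0, move -1, go to p0
p0 | _1#0[#]001   read # → write 0, move 0, go to p1
p1 | _1#0[0]001   read 0 → write 0, move -1, go to p0
p0 | _1#[0]0001   read 0 → write #, move 0, go to p0
p0 | _1#[#]0001   read # → write 0, move 0, go to p1
p1 | _1#[0]0001   read 0 → write 0, move -1, go to p0
p0 | _1[#]00001   read # → write 0, move 0, go to p1
p1 | _1[0]00001   read 0 → write 0, move -1, go to p0
p0 | _[1]000001   read 1 → write #, move +1, go to p0
p0 | _#[0]00001   read 0 → write #, move 0, go to p0
p0 | _#[#]00001   read # → write 0, move 0, go to p1
p1 | _#[0]00001   read 0 → write 0, move -1, go to p0
p0 | _[#]000001   read # → write 0, move 0, go to p1
p1 | _[0]000001   read 0 → write 0, move -1, go to p0
p0 | [_]0000001
The non-blank tape span at halt is 0000001.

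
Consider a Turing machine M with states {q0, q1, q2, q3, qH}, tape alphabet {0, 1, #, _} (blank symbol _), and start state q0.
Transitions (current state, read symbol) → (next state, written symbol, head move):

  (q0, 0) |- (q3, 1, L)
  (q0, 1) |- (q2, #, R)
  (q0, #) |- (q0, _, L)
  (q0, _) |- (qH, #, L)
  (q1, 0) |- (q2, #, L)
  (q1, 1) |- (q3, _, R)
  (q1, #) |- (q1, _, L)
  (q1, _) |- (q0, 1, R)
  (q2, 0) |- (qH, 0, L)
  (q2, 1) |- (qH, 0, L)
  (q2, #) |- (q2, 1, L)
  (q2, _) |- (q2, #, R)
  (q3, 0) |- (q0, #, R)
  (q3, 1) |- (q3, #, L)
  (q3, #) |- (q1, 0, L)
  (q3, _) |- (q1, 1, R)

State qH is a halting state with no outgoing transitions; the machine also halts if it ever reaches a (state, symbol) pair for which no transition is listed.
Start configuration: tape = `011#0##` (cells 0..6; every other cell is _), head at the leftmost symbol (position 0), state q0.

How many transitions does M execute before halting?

26

state=q0 head=0 tape=_[0]11#0##   (q0,0)→(q3,1,L)
state=q3 head=-1 tape=[_]111#0##   (q3,_)→(q1,1,R)
state=q1 head=0 tape=1[1]11#0##   (q1,1)→(q3,_,R)
state=q3 head=1 tape=1_[1]1#0##   (q3,1)→(q3,#,L)
state=q3 head=0 tape=1[_]#1#0##   (q3,_)→(q1,1,R)
state=q1 head=1 tape=11[#]1#0##   (q1,#)→(q1,_,L)
state=q1 head=0 tape=1[1]_1#0##   (q1,1)→(q3,_,R)
state=q3 head=1 tape=1_[_]1#0##   (q3,_)→(q1,1,R)
state=q1 head=2 tape=1_1[1]#0##   (q1,1)→(q3,_,R)
state=q3 head=3 tape=1_1_[#]0##   (q3,#)→(q1,0,L)
state=q1 head=2 tape=1_1[_]00##   (q1,_)→(q0,1,R)
state=q0 head=3 tape=1_11[0]0##   (q0,0)→(q3,1,L)
state=q3 head=2 tape=1_1[1]10##   (q3,1)→(q3,#,L)
state=q3 head=1 tape=1_[1]#10##   (q3,1)→(q3,#,L)
state=q3 head=0 tape=1[_]##10##   (q3,_)→(q1,1,R)
state=q1 head=1 tape=11[#]#10##   (q1,#)→(q1,_,L)
state=q1 head=0 tape=1[1]_#10##   (q1,1)→(q3,_,R)
state=q3 head=1 tape=1_[_]#10##   (q3,_)→(q1,1,R)
state=q1 head=2 tape=1_1[#]10##   (q1,#)→(q1,_,L)
state=q1 head=1 tape=1_[1]_10##   (q1,1)→(q3,_,R)
state=q3 head=2 tape=1__[_]10##   (q3,_)→(q1,1,R)
state=q1 head=3 tape=1__1[1]0##   (q1,1)→(q3,_,R)
state=q3 head=4 tape=1__1_[0]##   (q3,0)→(q0,#,R)
state=q0 head=5 tape=1__1_#[#]#   (q0,#)→(q0,_,L)
state=q0 head=4 tape=1__1_[#]_#   (q0,#)→(q0,_,L)
state=q0 head=3 tape=1__1[_]__#   (q0,_)→(qH,#,L)
state=qH head=2 tape=1__[1]#__#
M halts after 26 transitions.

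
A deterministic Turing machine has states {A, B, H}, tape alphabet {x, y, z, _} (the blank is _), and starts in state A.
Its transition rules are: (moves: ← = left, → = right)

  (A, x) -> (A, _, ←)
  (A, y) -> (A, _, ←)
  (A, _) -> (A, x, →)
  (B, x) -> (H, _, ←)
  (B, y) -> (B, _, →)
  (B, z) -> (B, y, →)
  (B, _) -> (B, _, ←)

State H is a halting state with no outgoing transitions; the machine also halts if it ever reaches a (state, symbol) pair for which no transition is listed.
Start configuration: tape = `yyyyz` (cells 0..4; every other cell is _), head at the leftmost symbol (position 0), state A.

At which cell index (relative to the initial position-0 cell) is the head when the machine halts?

A | ____[y]yyyz   read y → write _, move ←, go to A
A | ___[_]_yyyz   read _ → write x, move →, go to A
A | ___x[_]yyyz   read _ → write x, move →, go to A
A | ___xx[y]yyz   read y → write _, move ←, go to A
A | ___x[x]_yyz   read x → write _, move ←, go to A
A | ___[x]__yyz   read x → write _, move ←, go to A
A | __[_]___yyz   read _ → write x, move →, go to A
A | __x[_]__yyz   read _ → write x, move →, go to A
A | __xx[_]_yyz   read _ → write x, move →, go to A
A | __xxx[_]yyz   read _ → write x, move →, go to A
A | __xxxx[y]yz   read y → write _, move ←, go to A
A | __xxx[x]_yz   read x → write _, move ←, go to A
A | __xx[x]__yz   read x → write _, move ←, go to A
A | __x[x]___yz   read x → write _, move ←, go to A
A | __[x]____yz   read x → write _, move ←, go to A
A | _[_]_____yz   read _ → write x, move →, go to A
A | _x[_]____yz   read _ → write x, move →, go to A
A | _xx[_]___yz   read _ → write x, move →, go to A
A | _xxx[_]__yz   read _ → write x, move →, go to A
A | _xxxx[_]_yz   read _ → write x, move →, go to A
A | _xxxxx[_]yz   read _ → write x, move →, go to A
A | _xxxxxx[y]z   read y → write _, move ←, go to A
A | _xxxxx[x]_z   read x → write _, move ←, go to A
A | _xxxx[x]__z   read x → write _, move ←, go to A
A | _xxx[x]___z   read x → write _, move ←, go to A
A | _xx[x]____z   read x → write _, move ←, go to A
A | _x[x]_____z   read x → write _, move ←, go to A
A | _[x]______z   read x → write _, move ←, go to A
A | [_]_______z   read _ → write x, move →, go to A
A | x[_]______z   read _ → write x, move →, go to A
A | xx[_]_____z   read _ → write x, move →, go to A
A | xxx[_]____z   read _ → write x, move →, go to A
A | xxxx[_]___z   read _ → write x, move →, go to A
A | xxxxx[_]__z   read _ → write x, move →, go to A
A | xxxxxx[_]_z   read _ → write x, move →, go to A
A | xxxxxxx[_]z   read _ → write x, move →, go to A
A | xxxxxxxx[z]
At halt the head is at cell 4.

4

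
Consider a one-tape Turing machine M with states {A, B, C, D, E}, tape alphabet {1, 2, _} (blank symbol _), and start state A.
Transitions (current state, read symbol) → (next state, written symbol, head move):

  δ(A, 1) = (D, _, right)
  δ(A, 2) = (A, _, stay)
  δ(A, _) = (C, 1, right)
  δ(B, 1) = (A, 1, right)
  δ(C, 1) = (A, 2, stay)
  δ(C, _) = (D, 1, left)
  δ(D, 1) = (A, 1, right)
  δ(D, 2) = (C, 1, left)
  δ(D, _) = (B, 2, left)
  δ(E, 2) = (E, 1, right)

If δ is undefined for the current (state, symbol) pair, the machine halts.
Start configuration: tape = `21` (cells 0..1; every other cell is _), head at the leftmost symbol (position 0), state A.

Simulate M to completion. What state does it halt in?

state=A head=0 tape=[2]1__   (A,2)→(A,_,stay)
state=A head=0 tape=[_]1__   (A,_)→(C,1,right)
state=C head=1 tape=1[1]__   (C,1)→(A,2,stay)
state=A head=1 tape=1[2]__   (A,2)→(A,_,stay)
state=A head=1 tape=1[_]__   (A,_)→(C,1,right)
state=C head=2 tape=11[_]_   (C,_)→(D,1,left)
state=D head=1 tape=1[1]1_   (D,1)→(A,1,right)
state=A head=2 tape=11[1]_   (A,1)→(D,_,right)
state=D head=3 tape=11_[_]   (D,_)→(B,2,left)
state=B head=2 tape=11[_]2
No transition is defined for (B, _); M halts in state B.

B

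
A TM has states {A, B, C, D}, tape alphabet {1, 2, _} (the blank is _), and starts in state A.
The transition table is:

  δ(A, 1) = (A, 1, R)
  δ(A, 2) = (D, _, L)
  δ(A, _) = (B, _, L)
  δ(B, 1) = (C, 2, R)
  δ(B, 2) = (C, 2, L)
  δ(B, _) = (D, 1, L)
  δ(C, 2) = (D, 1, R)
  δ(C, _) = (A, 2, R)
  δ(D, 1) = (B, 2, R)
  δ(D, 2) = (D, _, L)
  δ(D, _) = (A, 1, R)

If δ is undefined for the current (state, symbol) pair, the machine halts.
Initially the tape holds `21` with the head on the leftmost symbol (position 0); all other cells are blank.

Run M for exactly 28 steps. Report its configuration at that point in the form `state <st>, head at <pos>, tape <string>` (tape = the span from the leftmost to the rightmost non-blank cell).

state D, head at -2, tape 21__1

A | __[2]1__   read 2 → write _, move L, go to D
D | _[_]_1__   read _ → write 1, move R, go to A
A | _1[_]1__   read _ → write _, move L, go to B
B | _[1]_1__   read 1 → write 2, move R, go to C
C | _2[_]1__   read _ → write 2, move R, go to A
A | _22[1]__   read 1 → write 1, move R, go to A
A | _221[_]_   read _ → write _, move L, go to B
B | _22[1]__   read 1 → write 2, move R, go to C
C | _222[_]_   read _ → write 2, move R, go to A
A | _2222[_]   read _ → write _, move L, go to B
B | _222[2]_   read 2 → write 2, move L, go to C
C | _22[2]2_   read 2 → write 1, move R, go to D
D | _221[2]_   read 2 → write _, move L, go to D
D | _22[1]__   read 1 → write 2, move R, go to B
B | _222[_]_   read _ → write 1, move L, go to D
D | _22[2]1_   read 2 → write _, move L, go to D
D | _2[2]_1_   read 2 → write _, move L, go to D
D | _[2]__1_   read 2 → write _, move L, go to D
D | [_]___1_   read _ → write 1, move R, go to A
A | 1[_]__1_   read _ → write _, move L, go to B
B | [1]___1_   read 1 → write 2, move R, go to C
C | 2[_]__1_   read _ → write 2, move R, go to A
A | 22[_]_1_   read _ → write _, move L, go to B
B | 2[2]__1_   read 2 → write 2, move L, go to C
C | [2]2__1_   read 2 → write 1, move R, go to D
D | 1[2]__1_   read 2 → write _, move L, go to D
D | [1]___1_   read 1 → write 2, move R, go to B
B | 2[_]__1_   read _ → write 1, move L, go to D
D | [2]1__1_
After 28 steps: state D, head at -2, tape 21__1.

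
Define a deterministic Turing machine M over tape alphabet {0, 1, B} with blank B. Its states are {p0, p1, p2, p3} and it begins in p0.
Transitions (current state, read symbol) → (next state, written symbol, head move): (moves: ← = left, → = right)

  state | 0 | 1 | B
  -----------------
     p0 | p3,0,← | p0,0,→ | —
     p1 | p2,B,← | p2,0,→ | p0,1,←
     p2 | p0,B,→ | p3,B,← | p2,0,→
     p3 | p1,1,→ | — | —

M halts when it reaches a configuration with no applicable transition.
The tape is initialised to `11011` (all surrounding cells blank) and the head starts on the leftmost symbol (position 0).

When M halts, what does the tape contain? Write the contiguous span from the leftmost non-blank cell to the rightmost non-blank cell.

00B11

p0 | [1]1011   read 1 → write 0, move →, go to p0
p0 | 0[1]011   read 1 → write 0, move →, go to p0
p0 | 00[0]11   read 0 → write 0, move ←, go to p3
p3 | 0[0]011   read 0 → write 1, move →, go to p1
p1 | 01[0]11   read 0 → write B, move ←, go to p2
p2 | 0[1]B11   read 1 → write B, move ←, go to p3
p3 | [0]BB11   read 0 → write 1, move →, go to p1
p1 | 1[B]B11   read B → write 1, move ←, go to p0
p0 | [1]1B11   read 1 → write 0, move →, go to p0
p0 | 0[1]B11   read 1 → write 0, move →, go to p0
p0 | 00[B]11
The non-blank tape span at halt is 00B11.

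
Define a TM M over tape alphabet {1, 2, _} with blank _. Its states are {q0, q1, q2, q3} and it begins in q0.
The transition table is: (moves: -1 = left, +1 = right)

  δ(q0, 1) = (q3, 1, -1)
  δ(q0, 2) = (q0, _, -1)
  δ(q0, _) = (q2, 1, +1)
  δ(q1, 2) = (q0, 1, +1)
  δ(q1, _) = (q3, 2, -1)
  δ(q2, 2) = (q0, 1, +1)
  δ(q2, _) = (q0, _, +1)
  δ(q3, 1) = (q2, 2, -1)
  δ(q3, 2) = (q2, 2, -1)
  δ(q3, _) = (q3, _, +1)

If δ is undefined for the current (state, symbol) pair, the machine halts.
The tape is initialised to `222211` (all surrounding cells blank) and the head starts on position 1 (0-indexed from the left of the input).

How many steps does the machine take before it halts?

21

q0 | _2[2]2211   read 2 → write _, move -1, go to q0
q0 | _[2]_2211   read 2 → write _, move -1, go to q0
q0 | [_]__2211   read _ → write 1, move +1, go to q2
q2 | 1[_]_2211   read _ → write _, move +1, go to q0
q0 | 1_[_]2211   read _ → write 1, move +1, go to q2
q2 | 1_1[2]211   read 2 → write 1, move +1, go to q0
q0 | 1_11[2]11   read 2 → write _, move -1, go to q0
q0 | 1_1[1]_11   read 1 → write 1, move -1, go to q3
q3 | 1_[1]1_11   read 1 → write 2, move -1, go to q2
q2 | 1[_]21_11   read _ → write _, move +1, go to q0
q0 | 1_[2]1_11   read 2 → write _, move -1, go to q0
q0 | 1[_]_1_11   read _ → write 1, move +1, go to q2
q2 | 11[_]1_11   read _ → write _, move +1, go to q0
q0 | 11_[1]_11   read 1 → write 1, move -1, go to q3
q3 | 11[_]1_11   read _ → write _, move +1, go to q3
q3 | 11_[1]_11   read 1 → write 2, move -1, go to q2
q2 | 11[_]2_11   read _ → write _, move +1, go to q0
q0 | 11_[2]_11   read 2 → write _, move -1, go to q0
q0 | 11[_]__11   read _ → write 1, move +1, go to q2
q2 | 111[_]_11   read _ → write _, move +1, go to q0
q0 | 111_[_]11   read _ → write 1, move +1, go to q2
q2 | 111_1[1]1
M halts after 21 transitions.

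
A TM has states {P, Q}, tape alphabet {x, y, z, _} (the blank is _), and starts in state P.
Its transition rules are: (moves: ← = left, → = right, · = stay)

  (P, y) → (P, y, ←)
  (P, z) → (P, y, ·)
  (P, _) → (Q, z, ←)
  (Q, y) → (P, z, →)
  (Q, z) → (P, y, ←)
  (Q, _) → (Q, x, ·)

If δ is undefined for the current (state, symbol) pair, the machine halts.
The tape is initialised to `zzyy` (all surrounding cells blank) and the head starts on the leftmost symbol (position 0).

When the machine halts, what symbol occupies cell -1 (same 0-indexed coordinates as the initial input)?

state=P head=0 tape=__[z]zyy   (P,z)→(P,y,·)
state=P head=0 tape=__[y]zyy   (P,y)→(P,y,←)
state=P head=-1 tape=_[_]yzyy   (P,_)→(Q,z,←)
state=Q head=-2 tape=[_]zyzyy   (Q,_)→(Q,x,·)
state=Q head=-2 tape=[x]zyzyy
Cell -1 holds z when M halts.

z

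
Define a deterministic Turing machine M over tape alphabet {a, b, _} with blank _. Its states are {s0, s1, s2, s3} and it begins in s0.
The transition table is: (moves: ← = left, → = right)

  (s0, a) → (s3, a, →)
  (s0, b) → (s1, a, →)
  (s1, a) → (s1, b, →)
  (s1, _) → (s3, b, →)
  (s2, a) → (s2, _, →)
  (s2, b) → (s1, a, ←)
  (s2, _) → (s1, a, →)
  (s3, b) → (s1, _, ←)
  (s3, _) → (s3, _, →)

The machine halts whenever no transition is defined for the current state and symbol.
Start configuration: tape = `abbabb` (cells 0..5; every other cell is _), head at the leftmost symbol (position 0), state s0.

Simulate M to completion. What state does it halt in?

s1

state=s0 head=0 tape=[a]bbabb   (s0,a)→(s3,a,→)
state=s3 head=1 tape=a[b]babb   (s3,b)→(s1,_,←)
state=s1 head=0 tape=[a]_babb   (s1,a)→(s1,b,→)
state=s1 head=1 tape=b[_]babb   (s1,_)→(s3,b,→)
state=s3 head=2 tape=bb[b]abb   (s3,b)→(s1,_,←)
state=s1 head=1 tape=b[b]_abb
No transition is defined for (s1, b); M halts in state s1.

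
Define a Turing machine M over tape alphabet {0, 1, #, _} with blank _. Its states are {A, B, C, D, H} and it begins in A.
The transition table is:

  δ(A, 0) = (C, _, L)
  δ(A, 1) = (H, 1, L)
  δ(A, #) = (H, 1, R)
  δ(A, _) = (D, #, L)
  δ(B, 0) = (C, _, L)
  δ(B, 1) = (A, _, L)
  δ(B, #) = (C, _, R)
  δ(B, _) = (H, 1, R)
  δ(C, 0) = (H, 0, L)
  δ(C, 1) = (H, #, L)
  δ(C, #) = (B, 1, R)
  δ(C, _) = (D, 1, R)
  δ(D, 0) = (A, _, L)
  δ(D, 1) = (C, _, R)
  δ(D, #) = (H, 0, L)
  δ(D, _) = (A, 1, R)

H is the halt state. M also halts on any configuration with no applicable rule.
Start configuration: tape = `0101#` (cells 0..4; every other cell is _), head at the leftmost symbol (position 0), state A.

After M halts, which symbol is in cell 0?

1

state=A head=0 tape=_[0]101#   (A,0)→(C,_,L)
state=C head=-1 tape=[_]_101#   (C,_)→(D,1,R)
state=D head=0 tape=1[_]101#   (D,_)→(A,1,R)
state=A head=1 tape=11[1]01#   (A,1)→(H,1,L)
state=H head=0 tape=1[1]101#
Cell 0 holds 1 when M halts.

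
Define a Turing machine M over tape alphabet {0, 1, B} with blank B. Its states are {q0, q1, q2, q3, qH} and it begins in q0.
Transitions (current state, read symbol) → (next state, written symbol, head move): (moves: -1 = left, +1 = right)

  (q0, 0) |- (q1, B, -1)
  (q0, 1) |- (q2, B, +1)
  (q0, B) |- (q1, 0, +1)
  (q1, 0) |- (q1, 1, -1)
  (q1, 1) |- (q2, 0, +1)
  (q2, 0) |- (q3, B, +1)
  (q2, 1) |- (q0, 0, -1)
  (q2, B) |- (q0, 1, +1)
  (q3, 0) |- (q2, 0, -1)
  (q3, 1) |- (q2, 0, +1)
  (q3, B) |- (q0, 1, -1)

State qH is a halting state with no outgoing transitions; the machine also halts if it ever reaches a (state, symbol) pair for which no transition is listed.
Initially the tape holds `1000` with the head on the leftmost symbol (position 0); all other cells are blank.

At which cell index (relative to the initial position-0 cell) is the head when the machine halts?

5

state=q0 head=0 tape=[1]000BB   (q0,1)→(q2,B,+1)
state=q2 head=1 tape=B[0]00BB   (q2,0)→(q3,B,+1)
state=q3 head=2 tape=BB[0]0BB   (q3,0)→(q2,0,-1)
state=q2 head=1 tape=B[B]00BB   (q2,B)→(q0,1,+1)
state=q0 head=2 tape=B1[0]0BB   (q0,0)→(q1,B,-1)
state=q1 head=1 tape=B[1]B0BB   (q1,1)→(q2,0,+1)
state=q2 head=2 tape=B0[B]0BB   (q2,B)→(q0,1,+1)
state=q0 head=3 tape=B01[0]BB   (q0,0)→(q1,B,-1)
state=q1 head=2 tape=B0[1]BBB   (q1,1)→(q2,0,+1)
state=q2 head=3 tape=B00[B]BB   (q2,B)→(q0,1,+1)
state=q0 head=4 tape=B001[B]B   (q0,B)→(q1,0,+1)
state=q1 head=5 tape=B0010[B]
At halt the head is at cell 5.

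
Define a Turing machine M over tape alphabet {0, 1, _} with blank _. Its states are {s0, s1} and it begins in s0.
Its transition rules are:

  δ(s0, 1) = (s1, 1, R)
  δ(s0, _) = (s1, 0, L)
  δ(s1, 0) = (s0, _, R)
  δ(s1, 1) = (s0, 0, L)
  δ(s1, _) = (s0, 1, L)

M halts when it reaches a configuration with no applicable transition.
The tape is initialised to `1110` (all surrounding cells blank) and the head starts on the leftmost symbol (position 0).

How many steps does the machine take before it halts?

s0 | [1]110_   read 1 → write 1, move R, go to s1
s1 | 1[1]10_   read 1 → write 0, move L, go to s0
s0 | [1]010_   read 1 → write 1, move R, go to s1
s1 | 1[0]10_   read 0 → write _, move R, go to s0
s0 | 1_[1]0_   read 1 → write 1, move R, go to s1
s1 | 1_1[0]_   read 0 → write _, move R, go to s0
s0 | 1_1_[_]   read _ → write 0, move L, go to s1
s1 | 1_1[_]0   read _ → write 1, move L, go to s0
s0 | 1_[1]10   read 1 → write 1, move R, go to s1
s1 | 1_1[1]0   read 1 → write 0, move L, go to s0
s0 | 1_[1]00   read 1 → write 1, move R, go to s1
s1 | 1_1[0]0   read 0 → write _, move R, go to s0
s0 | 1_1_[0]
M halts after 12 transitions.

12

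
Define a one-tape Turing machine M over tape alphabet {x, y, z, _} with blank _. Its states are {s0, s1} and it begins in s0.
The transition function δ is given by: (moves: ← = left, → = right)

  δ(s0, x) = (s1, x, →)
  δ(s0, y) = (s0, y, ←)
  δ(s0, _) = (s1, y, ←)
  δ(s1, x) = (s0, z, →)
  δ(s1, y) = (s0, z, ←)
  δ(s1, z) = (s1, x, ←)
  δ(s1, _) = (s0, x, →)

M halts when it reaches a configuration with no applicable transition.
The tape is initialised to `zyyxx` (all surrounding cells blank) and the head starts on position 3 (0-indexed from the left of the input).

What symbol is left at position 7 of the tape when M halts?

y

s0 | zyy[x]x___   read x → write x, move →, go to s1
s1 | zyyx[x]___   read x → write z, move →, go to s0
s0 | zyyxz[_]__   read _ → write y, move ←, go to s1
s1 | zyyx[z]y__   read z → write x, move ←, go to s1
s1 | zyy[x]xy__   read x → write z, move →, go to s0
s0 | zyyz[x]y__   read x → write x, move →, go to s1
s1 | zyyzx[y]__   read y → write z, move ←, go to s0
s0 | zyyz[x]z__   read x → write x, move →, go to s1
s1 | zyyzx[z]__   read z → write x, move ←, go to s1
s1 | zyyz[x]x__   read x → write z, move →, go to s0
s0 | zyyzz[x]__   read x → write x, move →, go to s1
s1 | zyyzzx[_]_   read _ → write x, move →, go to s0
s0 | zyyzzxx[_]   read _ → write y, move ←, go to s1
s1 | zyyzzx[x]y   read x → write z, move →, go to s0
s0 | zyyzzxz[y]   read y → write y, move ←, go to s0
s0 | zyyzzx[z]y
Cell 7 holds y when M halts.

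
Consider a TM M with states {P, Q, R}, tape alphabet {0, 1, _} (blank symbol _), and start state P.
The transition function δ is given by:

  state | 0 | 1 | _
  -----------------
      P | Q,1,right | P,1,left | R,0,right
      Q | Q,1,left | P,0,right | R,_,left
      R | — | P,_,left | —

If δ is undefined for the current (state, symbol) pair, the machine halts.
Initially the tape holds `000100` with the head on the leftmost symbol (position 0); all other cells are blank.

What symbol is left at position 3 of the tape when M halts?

state=P head=0 tape=[0]00100__   (P,0)→(Q,1,right)
state=Q head=1 tape=1[0]0100__   (Q,0)→(Q,1,left)
state=Q head=0 tape=[1]10100__   (Q,1)→(P,0,right)
state=P head=1 tape=0[1]0100__   (P,1)→(P,1,left)
state=P head=0 tape=[0]10100__   (P,0)→(Q,1,right)
state=Q head=1 tape=1[1]0100__   (Q,1)→(P,0,right)
state=P head=2 tape=10[0]100__   (P,0)→(Q,1,right)
state=Q head=3 tape=101[1]00__   (Q,1)→(P,0,right)
state=P head=4 tape=1010[0]0__   (P,0)→(Q,1,right)
state=Q head=5 tape=10101[0]__   (Q,0)→(Q,1,left)
state=Q head=4 tape=1010[1]1__   (Q,1)→(P,0,right)
state=P head=5 tape=10100[1]__   (P,1)→(P,1,left)
state=P head=4 tape=1010[0]1__   (P,0)→(Q,1,right)
state=Q head=5 tape=10101[1]__   (Q,1)→(P,0,right)
state=P head=6 tape=101010[_]_   (P,_)→(R,0,right)
state=R head=7 tape=1010100[_]
Cell 3 holds 0 when M halts.

0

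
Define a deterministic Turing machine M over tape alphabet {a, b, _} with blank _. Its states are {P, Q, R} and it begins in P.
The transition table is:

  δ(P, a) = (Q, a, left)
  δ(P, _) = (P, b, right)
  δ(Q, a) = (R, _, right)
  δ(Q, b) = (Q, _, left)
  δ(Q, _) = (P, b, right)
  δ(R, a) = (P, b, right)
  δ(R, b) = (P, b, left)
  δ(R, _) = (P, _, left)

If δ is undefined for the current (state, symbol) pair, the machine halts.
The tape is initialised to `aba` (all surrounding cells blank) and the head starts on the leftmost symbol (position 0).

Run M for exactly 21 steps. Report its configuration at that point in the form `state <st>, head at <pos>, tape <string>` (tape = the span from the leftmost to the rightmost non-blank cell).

state=P head=0 tape=____[a]ba   (P,a)→(Q,a,left)
state=Q head=-1 tape=___[_]aba   (Q,_)→(P,b,right)
state=P head=0 tape=___b[a]ba   (P,a)→(Q,a,left)
state=Q head=-1 tape=___[b]aba   (Q,b)→(Q,_,left)
state=Q head=-2 tape=__[_]_aba   (Q,_)→(P,b,right)
state=P head=-1 tape=__b[_]aba   (P,_)→(P,b,right)
state=P head=0 tape=__bb[a]ba   (P,a)→(Q,a,left)
state=Q head=-1 tape=__b[b]aba   (Q,b)→(Q,_,left)
state=Q head=-2 tape=__[b]_aba   (Q,b)→(Q,_,left)
state=Q head=-3 tape=_[_]__aba   (Q,_)→(P,b,right)
state=P head=-2 tape=_b[_]_aba   (P,_)→(P,b,right)
state=P head=-1 tape=_bb[_]aba   (P,_)→(P,b,right)
state=P head=0 tape=_bbb[a]ba   (P,a)→(Q,a,left)
state=Q head=-1 tape=_bb[b]aba   (Q,b)→(Q,_,left)
state=Q head=-2 tape=_b[b]_aba   (Q,b)→(Q,_,left)
state=Q head=-3 tape=_[b]__aba   (Q,b)→(Q,_,left)
state=Q head=-4 tape=[_]___aba   (Q,_)→(P,b,right)
state=P head=-3 tape=b[_]__aba   (P,_)→(P,b,right)
state=P head=-2 tape=bb[_]_aba   (P,_)→(P,b,right)
state=P head=-1 tape=bbb[_]aba   (P,_)→(P,b,right)
state=P head=0 tape=bbbb[a]ba   (P,a)→(Q,a,left)
state=Q head=-1 tape=bbb[b]aba
After 21 steps: state Q, head at -1, tape bbbbaba.

state Q, head at -1, tape bbbbaba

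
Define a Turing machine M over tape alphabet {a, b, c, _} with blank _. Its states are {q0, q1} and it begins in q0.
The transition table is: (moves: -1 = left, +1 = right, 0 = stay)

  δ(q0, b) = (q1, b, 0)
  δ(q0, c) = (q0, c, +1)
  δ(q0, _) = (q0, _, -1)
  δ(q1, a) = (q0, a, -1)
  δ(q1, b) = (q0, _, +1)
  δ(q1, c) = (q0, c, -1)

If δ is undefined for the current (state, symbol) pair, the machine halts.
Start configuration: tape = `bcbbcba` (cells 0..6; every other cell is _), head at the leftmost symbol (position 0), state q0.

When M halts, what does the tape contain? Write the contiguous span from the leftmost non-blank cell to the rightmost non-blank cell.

state=q0 head=0 tape=[b]cbbcba   (q0,b)→(q1,b,0)
state=q1 head=0 tape=[b]cbbcba   (q1,b)→(q0,_,+1)
state=q0 head=1 tape=_[c]bbcba   (q0,c)→(q0,c,+1)
state=q0 head=2 tape=_c[b]bcba   (q0,b)→(q1,b,0)
state=q1 head=2 tape=_c[b]bcba   (q1,b)→(q0,_,+1)
state=q0 head=3 tape=_c_[b]cba   (q0,b)→(q1,b,0)
state=q1 head=3 tape=_c_[b]cba   (q1,b)→(q0,_,+1)
state=q0 head=4 tape=_c__[c]ba   (q0,c)→(q0,c,+1)
state=q0 head=5 tape=_c__c[b]a   (q0,b)→(q1,b,0)
state=q1 head=5 tape=_c__c[b]a   (q1,b)→(q0,_,+1)
state=q0 head=6 tape=_c__c_[a]
The non-blank tape span at halt is c__c_a.

c__c_a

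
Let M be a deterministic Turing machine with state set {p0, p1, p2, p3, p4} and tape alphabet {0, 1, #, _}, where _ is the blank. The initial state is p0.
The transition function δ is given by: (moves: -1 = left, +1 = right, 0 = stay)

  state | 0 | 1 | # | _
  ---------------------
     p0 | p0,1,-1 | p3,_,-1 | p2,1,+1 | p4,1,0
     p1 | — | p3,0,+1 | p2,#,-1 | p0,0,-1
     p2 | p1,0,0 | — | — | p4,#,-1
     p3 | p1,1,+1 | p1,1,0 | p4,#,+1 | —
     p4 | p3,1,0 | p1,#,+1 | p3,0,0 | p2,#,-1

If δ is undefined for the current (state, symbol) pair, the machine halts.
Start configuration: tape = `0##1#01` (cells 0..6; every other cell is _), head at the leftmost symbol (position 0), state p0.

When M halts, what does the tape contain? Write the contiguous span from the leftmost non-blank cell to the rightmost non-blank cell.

#0#10#00

state=p0 head=0 tape=_[0]##1#01_   (p0,0)→(p0,1,-1)
state=p0 head=-1 tape=[_]1##1#01_   (p0,_)→(p4,1,0)
state=p4 head=-1 tape=[1]1##1#01_   (p4,1)→(p1,#,+1)
state=p1 head=0 tape=#[1]##1#01_   (p1,1)→(p3,0,+1)
state=p3 head=1 tape=#0[#]#1#01_   (p3,#)→(p4,#,+1)
state=p4 head=2 tape=#0#[#]1#01_   (p4,#)→(p3,0,0)
state=p3 head=2 tape=#0#[0]1#01_   (p3,0)→(p1,1,+1)
state=p1 head=3 tape=#0#1[1]#01_   (p1,1)→(p3,0,+1)
state=p3 head=4 tape=#0#10[#]01_   (p3,#)→(p4,#,+1)
state=p4 head=5 tape=#0#10#[0]1_   (p4,0)→(p3,1,0)
state=p3 head=5 tape=#0#10#[1]1_   (p3,1)→(p1,1,0)
state=p1 head=5 tape=#0#10#[1]1_   (p1,1)→(p3,0,+1)
state=p3 head=6 tape=#0#10#0[1]_   (p3,1)→(p1,1,0)
state=p1 head=6 tape=#0#10#0[1]_   (p1,1)→(p3,0,+1)
state=p3 head=7 tape=#0#10#00[_]
The non-blank tape span at halt is #0#10#00.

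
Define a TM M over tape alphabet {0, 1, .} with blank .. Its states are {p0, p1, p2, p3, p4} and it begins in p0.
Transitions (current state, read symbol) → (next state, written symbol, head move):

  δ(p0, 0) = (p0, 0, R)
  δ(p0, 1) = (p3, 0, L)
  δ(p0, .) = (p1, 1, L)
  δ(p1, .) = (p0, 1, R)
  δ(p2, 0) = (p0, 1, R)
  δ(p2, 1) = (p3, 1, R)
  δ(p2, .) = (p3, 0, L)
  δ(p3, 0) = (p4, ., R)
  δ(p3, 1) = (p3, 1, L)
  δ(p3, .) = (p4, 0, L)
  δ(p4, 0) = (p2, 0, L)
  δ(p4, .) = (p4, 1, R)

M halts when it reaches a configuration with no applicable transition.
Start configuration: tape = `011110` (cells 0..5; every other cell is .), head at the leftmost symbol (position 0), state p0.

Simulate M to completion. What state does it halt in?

state=p0 head=0 tape=....[0]11110   (p0,0)→(p0,0,R)
state=p0 head=1 tape=....0[1]1110   (p0,1)→(p3,0,L)
state=p3 head=0 tape=....[0]01110   (p3,0)→(p4,.,R)
state=p4 head=1 tape=.....[0]1110   (p4,0)→(p2,0,L)
state=p2 head=0 tape=....[.]01110   (p2,.)→(p3,0,L)
state=p3 head=-1 tape=...[.]001110   (p3,.)→(p4,0,L)
state=p4 head=-2 tape=..[.]0001110   (p4,.)→(p4,1,R)
state=p4 head=-1 tape=..1[0]001110   (p4,0)→(p2,0,L)
state=p2 head=-2 tape=..[1]0001110   (p2,1)→(p3,1,R)
state=p3 head=-1 tape=..1[0]001110   (p3,0)→(p4,.,R)
state=p4 head=0 tape=..1.[0]01110   (p4,0)→(p2,0,L)
state=p2 head=-1 tape=..1[.]001110   (p2,.)→(p3,0,L)
state=p3 head=-2 tape=..[1]0001110   (p3,1)→(p3,1,L)
state=p3 head=-3 tape=.[.]10001110   (p3,.)→(p4,0,L)
state=p4 head=-4 tape=[.]010001110   (p4,.)→(p4,1,R)
state=p4 head=-3 tape=1[0]10001110   (p4,0)→(p2,0,L)
state=p2 head=-4 tape=[1]010001110   (p2,1)→(p3,1,R)
state=p3 head=-3 tape=1[0]10001110   (p3,0)→(p4,.,R)
state=p4 head=-2 tape=1.[1]0001110
No transition is defined for (p4, 1); M halts in state p4.

p4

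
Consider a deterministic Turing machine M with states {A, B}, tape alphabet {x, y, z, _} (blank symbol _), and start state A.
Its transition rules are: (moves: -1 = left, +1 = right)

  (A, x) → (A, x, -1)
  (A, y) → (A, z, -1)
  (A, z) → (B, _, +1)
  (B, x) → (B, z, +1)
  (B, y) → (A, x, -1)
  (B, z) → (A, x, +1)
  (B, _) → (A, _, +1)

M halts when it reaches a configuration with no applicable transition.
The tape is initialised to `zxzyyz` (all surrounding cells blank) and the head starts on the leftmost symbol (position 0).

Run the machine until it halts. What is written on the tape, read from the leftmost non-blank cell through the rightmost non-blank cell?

zx

A | [z]xzyyz__   read z → write _, move +1, go to B
B | _[x]zyyz__   read x → write z, move +1, go to B
B | _z[z]yyz__   read z → write x, move +1, go to A
A | _zx[y]yz__   read y → write z, move -1, go to A
A | _z[x]zyz__   read x → write x, move -1, go to A
A | _[z]xzyz__   read z → write _, move +1, go to B
B | __[x]zyz__   read x → write z, move +1, go to B
B | __z[z]yz__   read z → write x, move +1, go to A
A | __zx[y]z__   read y → write z, move -1, go to A
A | __z[x]zz__   read x → write x, move -1, go to A
A | __[z]xzz__   read z → write _, move +1, go to B
B | ___[x]zz__   read x → write z, move +1, go to B
B | ___z[z]z__   read z → write x, move +1, go to A
A | ___zx[z]__   read z → write _, move +1, go to B
B | ___zx_[_]_   read _ → write _, move +1, go to A
A | ___zx__[_]
The non-blank tape span at halt is zx.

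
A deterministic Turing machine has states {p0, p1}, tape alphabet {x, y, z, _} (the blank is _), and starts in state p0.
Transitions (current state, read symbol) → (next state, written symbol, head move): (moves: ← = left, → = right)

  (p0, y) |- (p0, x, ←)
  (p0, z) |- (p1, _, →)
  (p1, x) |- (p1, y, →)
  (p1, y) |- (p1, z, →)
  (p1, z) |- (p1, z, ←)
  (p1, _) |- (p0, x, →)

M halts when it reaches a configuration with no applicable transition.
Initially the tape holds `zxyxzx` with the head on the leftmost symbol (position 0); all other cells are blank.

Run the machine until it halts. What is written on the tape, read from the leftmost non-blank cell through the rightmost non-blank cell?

xxxx_yx

p0 | [z]xyxzx__   read z → write _, move →, go to p1
p1 | _[x]yxzx__   read x → write y, move →, go to p1
p1 | _y[y]xzx__   read y → write z, move →, go to p1
p1 | _yz[x]zx__   read x → write y, move →, go to p1
p1 | _yzy[z]x__   read z → write z, move ←, go to p1
p1 | _yz[y]zx__   read y → write z, move →, go to p1
p1 | _yzz[z]x__   read z → write z, move ←, go to p1
p1 | _yz[z]zx__   read z → write z, move ←, go to p1
p1 | _y[z]zzx__   read z → write z, move ←, go to p1
p1 | _[y]zzzx__   read y → write z, move →, go to p1
p1 | _z[z]zzx__   read z → write z, move ←, go to p1
p1 | _[z]zzzx__   read z → write z, move ←, go to p1
p1 | [_]zzzzx__   read _ → write x, move →, go to p0
p0 | x[z]zzzx__   read z → write _, move →, go to p1
p1 | x_[z]zzx__   read z → write z, move ←, go to p1
p1 | x[_]zzzx__   read _ → write x, move →, go to p0
p0 | xx[z]zzx__   read z → write _, move →, go to p1
p1 | xx_[z]zx__   read z → write z, move ←, go to p1
p1 | xx[_]zzx__   read _ → write x, move →, go to p0
p0 | xxx[z]zx__   read z → write _, move →, go to p1
p1 | xxx_[z]x__   read z → write z, move ←, go to p1
p1 | xxx[_]zx__   read _ → write x, move →, go to p0
p0 | xxxx[z]x__   read z → write _, move →, go to p1
p1 | xxxx_[x]__   read x → write y, move →, go to p1
p1 | xxxx_y[_]_   read _ → write x, move →, go to p0
p0 | xxxx_yx[_]
The non-blank tape span at halt is xxxx_yx.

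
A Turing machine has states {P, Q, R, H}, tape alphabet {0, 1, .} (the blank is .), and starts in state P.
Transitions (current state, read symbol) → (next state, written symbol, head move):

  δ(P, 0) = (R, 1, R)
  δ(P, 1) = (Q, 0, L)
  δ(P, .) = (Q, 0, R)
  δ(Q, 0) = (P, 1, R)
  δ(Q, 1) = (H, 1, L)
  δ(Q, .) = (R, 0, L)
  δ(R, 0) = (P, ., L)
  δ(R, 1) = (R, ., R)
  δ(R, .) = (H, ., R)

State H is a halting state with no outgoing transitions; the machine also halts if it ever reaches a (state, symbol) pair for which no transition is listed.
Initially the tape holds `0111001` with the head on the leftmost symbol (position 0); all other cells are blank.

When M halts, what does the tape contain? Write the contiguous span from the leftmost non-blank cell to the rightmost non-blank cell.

P | ..[0]111001   read 0 → write 1, move R, go to R
R | ..1[1]11001   read 1 → write ., move R, go to R
R | ..1.[1]1001   read 1 → write ., move R, go to R
R | ..1..[1]001   read 1 → write ., move R, go to R
R | ..1...[0]01   read 0 → write ., move L, go to P
P | ..1..[.].01   read . → write 0, move R, go to Q
Q | ..1..0[.]01   read . → write 0, move L, go to R
R | ..1..[0]001   read 0 → write ., move L, go to P
P | ..1.[.].001   read . → write 0, move R, go to Q
Q | ..1.0[.]001   read . → write 0, move L, go to R
R | ..1.[0]0001   read 0 → write ., move L, go to P
P | ..1[.].0001   read . → write 0, move R, go to Q
Q | ..10[.]0001   read . → write 0, move L, go to R
R | ..1[0]00001   read 0 → write ., move L, go to P
P | ..[1].00001   read 1 → write 0, move L, go to Q
Q | .[.]0.00001   read . → write 0, move L, go to R
R | [.]00.00001   read . → write ., move R, go to H
H | .[0]0.00001
The non-blank tape span at halt is 00.00001.

00.00001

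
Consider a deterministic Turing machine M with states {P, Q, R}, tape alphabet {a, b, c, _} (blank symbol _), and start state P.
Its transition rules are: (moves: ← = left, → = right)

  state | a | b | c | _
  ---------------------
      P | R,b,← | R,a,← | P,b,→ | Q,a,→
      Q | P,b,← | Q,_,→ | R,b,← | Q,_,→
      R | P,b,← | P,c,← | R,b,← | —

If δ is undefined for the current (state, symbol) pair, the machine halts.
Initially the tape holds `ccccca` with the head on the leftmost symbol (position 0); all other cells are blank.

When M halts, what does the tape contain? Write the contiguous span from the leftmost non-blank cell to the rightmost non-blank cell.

state=P head=0 tape=__[c]cccca   (P,c)→(P,b,→)
state=P head=1 tape=__b[c]ccca   (P,c)→(P,b,→)
state=P head=2 tape=__bb[c]cca   (P,c)→(P,b,→)
state=P head=3 tape=__bbb[c]ca   (P,c)→(P,b,→)
state=P head=4 tape=__bbbb[c]a   (P,c)→(P,b,→)
state=P head=5 tape=__bbbbb[a]   (P,a)→(R,b,←)
state=R head=4 tape=__bbbb[b]b   (R,b)→(P,c,←)
state=P head=3 tape=__bbb[b]cb   (P,b)→(R,a,←)
state=R head=2 tape=__bb[b]acb   (R,b)→(P,c,←)
state=P head=1 tape=__b[b]cacb   (P,b)→(R,a,←)
state=R head=0 tape=__[b]acacb   (R,b)→(P,c,←)
state=P head=-1 tape=_[_]cacacb   (P,_)→(Q,a,→)
state=Q head=0 tape=_a[c]acacb   (Q,c)→(R,b,←)
state=R head=-1 tape=_[a]bacacb   (R,a)→(P,b,←)
state=P head=-2 tape=[_]bbacacb   (P,_)→(Q,a,→)
state=Q head=-1 tape=a[b]bacacb   (Q,b)→(Q,_,→)
state=Q head=0 tape=a_[b]acacb   (Q,b)→(Q,_,→)
state=Q head=1 tape=a__[a]cacb   (Q,a)→(P,b,←)
state=P head=0 tape=a_[_]bcacb   (P,_)→(Q,a,→)
state=Q head=1 tape=a_a[b]cacb   (Q,b)→(Q,_,→)
state=Q head=2 tape=a_a_[c]acb   (Q,c)→(R,b,←)
state=R head=1 tape=a_a[_]bacb
The non-blank tape span at halt is a_a_bacb.

a_a_bacb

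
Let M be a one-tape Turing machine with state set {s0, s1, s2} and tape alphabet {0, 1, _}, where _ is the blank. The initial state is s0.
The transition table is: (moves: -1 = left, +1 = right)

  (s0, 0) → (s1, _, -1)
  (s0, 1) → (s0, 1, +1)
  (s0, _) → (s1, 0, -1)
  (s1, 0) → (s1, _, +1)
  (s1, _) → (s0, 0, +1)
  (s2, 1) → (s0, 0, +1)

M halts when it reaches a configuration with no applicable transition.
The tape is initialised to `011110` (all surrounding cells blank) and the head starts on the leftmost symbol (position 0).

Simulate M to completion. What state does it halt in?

state=s0 head=0 tape=_[0]11110   (s0,0)→(s1,_,-1)
state=s1 head=-1 tape=[_]_11110   (s1,_)→(s0,0,+1)
state=s0 head=0 tape=0[_]11110   (s0,_)→(s1,0,-1)
state=s1 head=-1 tape=[0]011110   (s1,0)→(s1,_,+1)
state=s1 head=0 tape=_[0]11110   (s1,0)→(s1,_,+1)
state=s1 head=1 tape=__[1]1110
No transition is defined for (s1, 1); M halts in state s1.

s1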